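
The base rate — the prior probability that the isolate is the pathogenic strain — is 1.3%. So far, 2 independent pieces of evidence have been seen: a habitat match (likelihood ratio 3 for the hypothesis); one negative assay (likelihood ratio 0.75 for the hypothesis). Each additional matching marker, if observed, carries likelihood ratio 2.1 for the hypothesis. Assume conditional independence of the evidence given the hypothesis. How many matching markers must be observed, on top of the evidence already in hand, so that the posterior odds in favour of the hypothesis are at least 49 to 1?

10

Prior odds = 0.013/0.987 = 13/987.
Combined Bayes factor of the evidence already in hand = 3 × 0.75 = 2.25.
Odds after that evidence = (13/987) × 2.25 = 39/1316.
Target odds = 49.
Need 2.1ⁿ ≥ 49 ÷ (39/1316) = 64484/39.
2.1⁹ ≈794.28 falls short of 64484/39 but 2.1¹⁰ ≈1667.99 reaches it, so n = 10.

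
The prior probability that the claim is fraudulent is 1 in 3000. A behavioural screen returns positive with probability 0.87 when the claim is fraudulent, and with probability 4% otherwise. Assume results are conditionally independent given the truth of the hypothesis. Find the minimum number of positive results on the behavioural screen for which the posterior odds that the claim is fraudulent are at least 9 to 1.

Prior odds: (1/3000) ÷ (2999/3000) = 1/2999.
Likelihood ratio of a positive result = 0.87/0.04 = 21.75.
Target odds = 9.
Need (1/2999) × 21.75ⁿ ≥ 9, i.e. 21.75ⁿ ≥ 26991.
21.75³ = 658503/64 falls short of 26991 but 21.75⁴ = 57289761/256 reaches it, so n = 4.

4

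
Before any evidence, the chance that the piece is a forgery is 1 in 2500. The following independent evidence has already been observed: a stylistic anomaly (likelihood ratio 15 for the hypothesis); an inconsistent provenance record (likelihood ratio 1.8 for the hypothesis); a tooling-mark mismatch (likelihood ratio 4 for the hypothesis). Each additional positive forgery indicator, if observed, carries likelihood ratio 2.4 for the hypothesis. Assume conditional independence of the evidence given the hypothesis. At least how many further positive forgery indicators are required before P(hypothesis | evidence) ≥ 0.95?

Prior odds = 0.0004/0.9996 = 1/2499.
Combined Bayes factor of the evidence already in hand = 15 × 1.8 × 4 = 108.
Odds after that evidence = (1/2499) × 108 = 36/833.
Target odds = 0.95/0.05 = 19.
Need 2.4ⁿ ≥ 19 ÷ (36/833) = 15827/36.
2.4⁶ = 2985984/15625 falls short of 15827/36 but 2.4⁷ = 35831808/78125 reaches it, so n = 7.

7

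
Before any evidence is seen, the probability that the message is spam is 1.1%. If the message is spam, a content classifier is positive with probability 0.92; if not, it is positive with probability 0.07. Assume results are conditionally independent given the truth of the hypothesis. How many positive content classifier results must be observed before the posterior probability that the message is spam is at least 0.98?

Prior odds: 0.011 ÷ 0.989 = 11/989.
Likelihood ratio of a positive = 0.92/0.07 = 92/7.
Target odds: 0.98 ÷ 0.02 = 49.
Require (92/7)ⁿ ≥ 49 ÷ (11/989) = 48461/11.
(92/7)³ = 778688/343 falls short of 48461/11 but (92/7)⁴ = 71639296/2401 reaches it, so n = 4.

4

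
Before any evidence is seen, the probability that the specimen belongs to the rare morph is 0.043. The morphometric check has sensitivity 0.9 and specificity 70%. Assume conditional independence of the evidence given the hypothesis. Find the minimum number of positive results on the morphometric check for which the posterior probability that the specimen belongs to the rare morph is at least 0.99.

8

Prior odds = 0.043/0.957 = 43/957.
False-positive rate = 1 − 0.7 = 0.3; likelihood ratio of a positive = 0.9/0.3 = 3.
Target posterior odds = 0.99/0.01 = 99.
Require 3ⁿ ≥ 99 ÷ (43/957) = 94743/43.
3⁷ = 2187 falls short of 94743/43 but 3⁸ = 6561 reaches it, so n = 8.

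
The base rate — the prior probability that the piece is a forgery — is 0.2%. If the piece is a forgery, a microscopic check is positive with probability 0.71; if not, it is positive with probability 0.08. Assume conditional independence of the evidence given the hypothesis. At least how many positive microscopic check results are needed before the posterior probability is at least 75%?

Prior odds: 0.002 ÷ 0.998 = 1/499.
Likelihood ratio of a positive = 0.71/0.08 = 8.875.
Target odds: 0.75 ÷ 0.25 = 3.
Require 8.875ⁿ ≥ 3 ÷ (1/499) = 1497.
8.875³ = 357911/512 falls short of 1497 but 8.875⁴ = 25411681/4096 reaches it, so n = 4.

4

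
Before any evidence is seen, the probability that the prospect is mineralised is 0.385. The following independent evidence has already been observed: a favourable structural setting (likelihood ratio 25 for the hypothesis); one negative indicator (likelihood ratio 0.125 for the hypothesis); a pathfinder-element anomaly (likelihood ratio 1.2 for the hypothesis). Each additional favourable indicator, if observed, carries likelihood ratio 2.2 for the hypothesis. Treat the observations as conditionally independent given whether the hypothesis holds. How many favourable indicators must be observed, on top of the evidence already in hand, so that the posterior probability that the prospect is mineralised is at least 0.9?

Prior odds = 0.385/0.615 = 77/123.
Combined Bayes factor of the evidence already in hand = 25 × 0.125 × 1.2 = 3.75.
Odds after that evidence = (77/123) × 3.75 = 385/164.
Target odds = 0.9/0.1 = 9.
Need 2.2ⁿ ≥ 9 ÷ (385/164) = 1476/385.
2.2¹ = 2.2 falls short of 1476/385 but 2.2² = 4.84 reaches it, so n = 2.

2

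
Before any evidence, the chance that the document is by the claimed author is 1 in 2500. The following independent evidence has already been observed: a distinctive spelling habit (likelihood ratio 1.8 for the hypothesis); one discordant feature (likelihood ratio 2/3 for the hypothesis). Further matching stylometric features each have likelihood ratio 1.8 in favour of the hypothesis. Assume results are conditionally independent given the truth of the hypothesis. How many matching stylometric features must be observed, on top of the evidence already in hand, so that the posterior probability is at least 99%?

Prior odds = 0.0004/0.9996 = 1/2499.
Combined Bayes factor of the evidence already in hand = 1.8 × (2/3) = 1.2.
Odds after that evidence = (1/2499) × 1.2 = 2/4165.
Target odds = 0.99/0.01 = 99.
Need 1.8ⁿ ≥ 99 ÷ (2/4165) = 206167.5.
1.8²⁰ ≈127482 falls short of 206167.5 but 1.8²¹ ≈229468 reaches it, so n = 21.

21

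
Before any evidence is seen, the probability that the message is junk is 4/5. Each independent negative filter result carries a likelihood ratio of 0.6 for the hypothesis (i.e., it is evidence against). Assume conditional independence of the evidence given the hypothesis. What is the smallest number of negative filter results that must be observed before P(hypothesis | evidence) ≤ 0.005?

14

Prior odds = 0.8/0.2 = 4.
Likelihood ratio per negative filter result = 0.6.
Target posterior odds = 0.005/0.995 = 1/199.
Require 0.6ⁿ ≤ 1/199 ÷ 4 = 1/796.
0.6¹³ ≈0.00130607 is still above 1/796 but 0.6¹⁴ ≈0.000783642 is at or below it, so n = 14.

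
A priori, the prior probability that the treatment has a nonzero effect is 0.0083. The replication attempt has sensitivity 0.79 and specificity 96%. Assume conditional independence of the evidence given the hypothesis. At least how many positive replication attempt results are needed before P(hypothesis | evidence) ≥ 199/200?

Prior odds: 0.0083 ÷ 0.9917 = 83/9917.
False-positive rate = 1 − 0.96 = 0.04; likelihood ratio of a positive = 0.79/0.04 = 19.75.
Target odds: 0.995 ÷ 0.005 = 199.
Need (83/9917) × 19.75ⁿ ≥ 199, i.e. 19.75ⁿ ≥ 1973483/83.
19.75³ = 7703.734375 falls short of 1973483/83 but 19.75⁴ = 38950081/256 reaches it, so n = 4.

4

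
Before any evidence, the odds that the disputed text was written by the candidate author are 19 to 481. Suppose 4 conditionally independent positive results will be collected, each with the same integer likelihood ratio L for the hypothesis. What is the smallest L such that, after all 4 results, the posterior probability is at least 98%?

6

Prior odds = 19/481.
Target odds = 0.98/0.02 = 49.
Need L⁴ ≥ 49 ÷ (19/481) = 23569/19.
5⁴ = 625 < 23569/19 ≤ 1296 = 6⁴, so L = 6.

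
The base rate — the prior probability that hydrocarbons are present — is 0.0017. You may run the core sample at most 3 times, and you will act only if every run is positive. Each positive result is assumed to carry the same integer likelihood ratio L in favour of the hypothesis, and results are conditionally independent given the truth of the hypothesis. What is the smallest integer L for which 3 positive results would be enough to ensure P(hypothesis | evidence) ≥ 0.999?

84

Prior odds = 0.0017/0.9983 = 17/9983.
Target odds = 0.999/0.001 = 999.
Need L³ ≥ 999 ÷ (17/9983) = 9973017/17.
83³ = 571787 < 9973017/17 ≤ 592704 = 84³, so L = 84.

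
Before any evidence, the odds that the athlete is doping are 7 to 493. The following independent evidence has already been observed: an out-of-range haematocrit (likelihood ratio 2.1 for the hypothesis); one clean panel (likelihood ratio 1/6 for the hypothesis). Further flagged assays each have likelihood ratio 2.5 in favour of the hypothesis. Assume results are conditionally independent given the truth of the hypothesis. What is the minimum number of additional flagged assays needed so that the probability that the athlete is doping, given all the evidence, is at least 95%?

Prior odds = 7/493.
Combined Bayes factor of the evidence already in hand = 2.1 × (1/6) = 0.35.
Odds after that evidence = (7/493) × 0.35 = 49/9860.
Target odds = 0.95/0.05 = 19.
Need 2.5ⁿ ≥ 19 ÷ (49/9860) = 187340/49.
2.5⁹ = 1953125/512 falls short of 187340/49 but 2.5¹⁰ = 9765625/1024 reaches it, so n = 10.

10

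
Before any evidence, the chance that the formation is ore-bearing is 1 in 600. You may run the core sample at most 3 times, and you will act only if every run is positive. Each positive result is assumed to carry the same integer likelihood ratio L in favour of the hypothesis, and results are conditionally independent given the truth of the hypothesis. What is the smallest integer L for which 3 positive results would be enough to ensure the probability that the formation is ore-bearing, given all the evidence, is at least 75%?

13

Prior odds = (1/600)/(599/600) = 1/599.
Target odds = 0.75/0.25 = 3.
Need L³ ≥ 3 ÷ (1/599) = 1797.
12³ = 1728 < 1797 ≤ 2197 = 13³, so L = 13.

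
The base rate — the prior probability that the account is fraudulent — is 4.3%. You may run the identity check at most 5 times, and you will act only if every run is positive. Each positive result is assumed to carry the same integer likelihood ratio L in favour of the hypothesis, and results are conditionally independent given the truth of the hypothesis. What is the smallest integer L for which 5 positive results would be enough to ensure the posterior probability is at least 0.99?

Prior odds = 0.043/0.957 = 43/957.
Target odds = 0.99/0.01 = 99.
Need L⁵ ≥ 99 ÷ (43/957) = 94743/43.
4⁵ = 1024 < 94743/43 ≤ 3125 = 5⁵, so L = 5.

5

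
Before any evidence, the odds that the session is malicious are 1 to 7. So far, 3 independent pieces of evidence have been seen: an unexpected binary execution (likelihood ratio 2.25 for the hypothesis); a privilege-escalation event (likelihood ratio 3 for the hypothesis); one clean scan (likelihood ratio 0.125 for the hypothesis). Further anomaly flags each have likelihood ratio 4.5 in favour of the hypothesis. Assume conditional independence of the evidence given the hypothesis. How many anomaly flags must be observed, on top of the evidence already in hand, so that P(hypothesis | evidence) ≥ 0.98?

Prior odds = 1/7.
Combined Bayes factor of the evidence already in hand = 2.25 × 3 × 0.125 = 0.84375.
Odds after that evidence = (1/7) × 0.84375 = 27/224.
Target odds = 0.98/0.02 = 49.
Need 4.5ⁿ ≥ 49 ÷ (27/224) = 10976/27.
4.5³ = 91.125 falls short of 10976/27 but 4.5⁴ = 410.0625 reaches it, so n = 4.

4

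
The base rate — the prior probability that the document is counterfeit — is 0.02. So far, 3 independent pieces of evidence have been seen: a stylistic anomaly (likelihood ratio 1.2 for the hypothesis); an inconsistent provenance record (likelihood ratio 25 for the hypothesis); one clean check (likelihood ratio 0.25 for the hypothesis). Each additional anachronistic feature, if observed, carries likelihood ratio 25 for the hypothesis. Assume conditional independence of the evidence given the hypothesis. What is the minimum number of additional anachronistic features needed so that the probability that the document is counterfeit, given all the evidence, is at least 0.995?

Prior odds = 0.02/0.98 = 1/49.
Combined Bayes factor of the evidence already in hand = 1.2 × 25 × 0.25 = 7.5.
Odds after that evidence = (1/49) × 7.5 = 15/98.
Target odds = 0.995/0.005 = 199.
Need 25ⁿ ≥ 199 ÷ (15/98) = 19502/15.
25² = 625 falls short of 19502/15 but 25³ = 15625 reaches it, so n = 3.

3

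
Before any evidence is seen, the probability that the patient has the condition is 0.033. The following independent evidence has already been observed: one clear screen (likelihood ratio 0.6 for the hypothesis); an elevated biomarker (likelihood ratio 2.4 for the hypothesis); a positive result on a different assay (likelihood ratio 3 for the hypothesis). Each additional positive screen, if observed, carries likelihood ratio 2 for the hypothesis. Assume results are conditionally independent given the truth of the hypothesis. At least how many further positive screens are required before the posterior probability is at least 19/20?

Prior odds = 0.033/0.967 = 33/967.
Combined Bayes factor of the evidence already in hand = 0.6 × 2.4 × 3 = 4.32.
Odds after that evidence = (33/967) × 4.32 = 3564/24175.
Target odds = 0.95/0.05 = 19.
Need 2ⁿ ≥ 19 ÷ (3564/24175) = 459325/3564.
2⁷ = 128 falls short of 459325/3564 but 2⁸ = 256 reaches it, so n = 8.

8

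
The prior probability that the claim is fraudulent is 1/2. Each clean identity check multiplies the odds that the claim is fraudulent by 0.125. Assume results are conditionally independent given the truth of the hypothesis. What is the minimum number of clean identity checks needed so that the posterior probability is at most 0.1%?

Prior odds: 0.5 ÷ 0.5 = 1.
Likelihood ratio per clean identity check = 0.125.
Target posterior odds = 0.001/0.999 = 1/999.
Require 0.125ⁿ ≤ 1/999 ÷ 1 = 1/999.
0.125³ = 0.001953125 is still above 1/999 but 0.125⁴ = 1/4096 is at or below it, so n = 4.

4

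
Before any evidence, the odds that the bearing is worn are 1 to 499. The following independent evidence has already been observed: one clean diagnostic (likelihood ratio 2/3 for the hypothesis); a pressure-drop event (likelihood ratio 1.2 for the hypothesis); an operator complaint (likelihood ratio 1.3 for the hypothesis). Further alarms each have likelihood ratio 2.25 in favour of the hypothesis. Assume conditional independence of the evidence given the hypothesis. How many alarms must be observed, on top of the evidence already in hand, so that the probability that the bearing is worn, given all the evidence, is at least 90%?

11

Prior odds = 1/499.
Combined Bayes factor of the evidence already in hand = (2/3) × 1.2 × 1.3 = 1.04.
Odds after that evidence = (1/499) × 1.04 = 26/12475.
Target odds = 0.9/0.1 = 9.
Need 2.25ⁿ ≥ 9 ÷ (26/12475) = 112275/26.
2.25¹⁰ ≈3325.26 falls short of 112275/26 but 2.25¹¹ ≈7481.83 reaches it, so n = 11.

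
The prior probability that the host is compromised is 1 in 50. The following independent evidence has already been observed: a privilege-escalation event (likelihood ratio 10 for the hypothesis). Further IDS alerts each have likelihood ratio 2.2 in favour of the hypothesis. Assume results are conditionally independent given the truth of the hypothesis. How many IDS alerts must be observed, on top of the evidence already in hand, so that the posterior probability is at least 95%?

Prior odds = 0.02/0.98 = 1/49.
Bayes factor of the evidence already in hand = 10.
Odds after that evidence = (1/49) × 10 = 10/49.
Target odds = 0.95/0.05 = 19.
Need 2.2ⁿ ≥ 19 ÷ (10/49) = 93.1.
2.2⁵ = 51.53632 falls short of 93.1 but 2.2⁶ = 1771561/15625 reaches it, so n = 6.

6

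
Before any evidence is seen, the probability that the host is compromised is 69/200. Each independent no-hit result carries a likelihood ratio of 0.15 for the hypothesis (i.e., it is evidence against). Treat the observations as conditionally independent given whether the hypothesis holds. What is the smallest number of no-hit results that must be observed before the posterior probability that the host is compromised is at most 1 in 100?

Prior odds = 0.345/0.655 = 69/131.
Likelihood ratio per no-hit result = 0.15.
Target posterior odds = 0.01/0.99 = 1/99.
Need (69/131) × 0.15ⁿ ≤ 1/99, i.e. 0.15ⁿ ≤ 131/6831.
0.15² = 0.0225 is still above 131/6831 but 0.15³ = 0.003375 is at or below it, so n = 3.

3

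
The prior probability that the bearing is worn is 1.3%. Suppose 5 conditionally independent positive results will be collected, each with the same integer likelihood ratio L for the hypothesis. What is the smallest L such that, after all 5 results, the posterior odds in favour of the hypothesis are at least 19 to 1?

Prior odds = 0.013/0.987 = 13/987.
Target odds = 19.
Need L⁵ ≥ 19 ÷ (13/987) = 18753/13.
4⁵ = 1024 < 18753/13 ≤ 3125 = 5⁵, so L = 5.

5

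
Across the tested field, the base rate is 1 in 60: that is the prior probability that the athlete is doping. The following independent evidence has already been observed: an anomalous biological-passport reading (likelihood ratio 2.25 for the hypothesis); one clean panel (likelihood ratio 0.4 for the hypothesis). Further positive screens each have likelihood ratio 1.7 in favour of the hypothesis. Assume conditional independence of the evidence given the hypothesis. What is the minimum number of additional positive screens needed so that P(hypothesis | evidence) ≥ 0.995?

Prior odds = (1/60)/(59/60) = 1/59.
Combined Bayes factor of the evidence already in hand = 2.25 × 0.4 = 0.9.
Odds after that evidence = (1/59) × 0.9 = 9/590.
Target odds = 0.995/0.005 = 199.
Need 1.7ⁿ ≥ 199 ÷ (9/590) = 117410/9.
1.7¹⁷ ≈8272.4 falls short of 117410/9 but 1.7¹⁸ ≈14063.1 reaches it, so n = 18.

18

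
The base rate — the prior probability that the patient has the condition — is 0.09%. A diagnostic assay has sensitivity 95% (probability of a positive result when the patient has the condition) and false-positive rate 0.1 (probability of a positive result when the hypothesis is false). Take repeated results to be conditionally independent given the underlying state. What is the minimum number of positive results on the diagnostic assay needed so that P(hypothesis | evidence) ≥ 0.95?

5

Prior odds = 0.0009/0.9991 = 9/9991.
Likelihood ratio of a positive result = 0.95/0.1 = 9.5.
Target posterior odds = 0.95/0.05 = 19.
Need (9/9991) × 9.5ⁿ ≥ 19, i.e. 9.5ⁿ ≥ 189829/9.
9.5⁴ = 8145.0625 falls short of 189829/9 but 9.5⁵ = 77378.09375 reaches it, so n = 5.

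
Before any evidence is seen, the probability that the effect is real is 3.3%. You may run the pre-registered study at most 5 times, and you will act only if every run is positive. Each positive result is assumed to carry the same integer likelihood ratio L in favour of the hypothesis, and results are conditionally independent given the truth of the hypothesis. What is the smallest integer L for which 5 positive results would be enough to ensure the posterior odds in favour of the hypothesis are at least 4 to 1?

3

Prior odds = 0.033/0.967 = 33/967.
Target odds = 4.
Need L⁵ ≥ 4 ÷ (33/967) = 3868/33.
2⁵ = 32 < 3868/33 ≤ 243 = 3⁵, so L = 3.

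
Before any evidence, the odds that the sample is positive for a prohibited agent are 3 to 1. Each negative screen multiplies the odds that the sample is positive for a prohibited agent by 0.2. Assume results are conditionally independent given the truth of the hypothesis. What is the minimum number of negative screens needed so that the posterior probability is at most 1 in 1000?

5

Prior odds = 3.
Likelihood ratio per negative screen = 0.2.
Target posterior odds = 0.001/0.999 = 1/999.
Require 0.2ⁿ ≤ 1/999 ÷ 3 = 1/2997.
0.2⁴ = 0.0016 is still above 1/2997 but 0.2⁵ = 0.00032 is at or below it, so n = 5.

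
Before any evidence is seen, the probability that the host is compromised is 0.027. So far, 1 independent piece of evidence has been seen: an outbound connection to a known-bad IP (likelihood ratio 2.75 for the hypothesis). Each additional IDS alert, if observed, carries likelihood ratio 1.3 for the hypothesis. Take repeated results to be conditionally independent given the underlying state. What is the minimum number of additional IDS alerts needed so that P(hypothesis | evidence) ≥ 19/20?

Prior odds = 0.027/0.973 = 27/973.
Bayes factor of the evidence already in hand = 2.75.
Odds after that evidence = (27/973) × 2.75 = 297/3892.
Target odds = 0.95/0.05 = 19.
Need 1.3ⁿ ≥ 19 ÷ (297/3892) = 73948/297.
1.3²¹ ≈247.065 falls short of 73948/297 but 1.3²² ≈321.184 reaches it, so n = 22.

22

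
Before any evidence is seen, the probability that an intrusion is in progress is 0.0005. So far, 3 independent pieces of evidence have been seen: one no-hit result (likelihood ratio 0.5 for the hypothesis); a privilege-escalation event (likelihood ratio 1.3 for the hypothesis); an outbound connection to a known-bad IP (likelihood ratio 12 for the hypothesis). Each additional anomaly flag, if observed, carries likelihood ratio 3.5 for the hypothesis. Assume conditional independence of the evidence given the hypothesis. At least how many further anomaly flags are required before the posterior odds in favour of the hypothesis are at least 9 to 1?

Prior odds = 0.0005/0.9995 = 1/1999.
Combined Bayes factor of the evidence already in hand = 0.5 × 1.3 × 12 = 7.8.
Odds after that evidence = (1/1999) × 7.8 = 39/9995.
Target odds = 9.
Need 3.5ⁿ ≥ 9 ÷ (39/9995) = 29985/13.
3.5⁶ = 1838.265625 falls short of 29985/13 but 3.5⁷ = 823543/128 reaches it, so n = 7.

7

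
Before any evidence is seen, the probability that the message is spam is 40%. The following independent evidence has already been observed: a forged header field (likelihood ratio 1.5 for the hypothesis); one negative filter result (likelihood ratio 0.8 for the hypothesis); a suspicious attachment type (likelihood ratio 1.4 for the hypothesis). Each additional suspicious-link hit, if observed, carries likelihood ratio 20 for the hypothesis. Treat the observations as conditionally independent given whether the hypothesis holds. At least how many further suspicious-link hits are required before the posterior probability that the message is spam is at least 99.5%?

Prior odds = 0.4/0.6 = 2/3.
Combined Bayes factor of the evidence already in hand = 1.5 × 0.8 × 1.4 = 1.68.
Odds after that evidence = (2/3) × 1.68 = 1.12.
Target odds = 0.995/0.005 = 199.
Need 20ⁿ ≥ 199 ÷ 1.12 = 4975/28.
20¹ = 20 falls short of 4975/28 but 20² = 400 reaches it, so n = 2.

2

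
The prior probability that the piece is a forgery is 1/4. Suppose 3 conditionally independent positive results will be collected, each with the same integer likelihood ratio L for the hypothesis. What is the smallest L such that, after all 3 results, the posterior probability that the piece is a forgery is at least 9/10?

3

Prior odds = 0.25/0.75 = 1/3.
Target odds = 0.9/0.1 = 9.
Need L³ ≥ 9 ÷ (1/3) = 27.
2³ = 8 < 27 ≤ 27 = 3³, so L = 3.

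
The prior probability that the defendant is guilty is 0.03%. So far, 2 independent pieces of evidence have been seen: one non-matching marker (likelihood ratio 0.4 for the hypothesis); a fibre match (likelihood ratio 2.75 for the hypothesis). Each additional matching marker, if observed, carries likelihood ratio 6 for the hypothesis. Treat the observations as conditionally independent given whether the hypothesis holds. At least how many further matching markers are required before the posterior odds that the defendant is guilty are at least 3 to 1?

Prior odds = 0.0003/0.9997 = 3/9997.
Combined Bayes factor of the evidence already in hand = 0.4 × 2.75 = 1.1.
Odds after that evidence = (3/9997) × 1.1 = 33/99970.
Target odds = 3.
Need 6ⁿ ≥ 3 ÷ (33/99970) = 99970/11.
6⁵ = 7776 falls short of 99970/11 but 6⁶ = 46656 reaches it, so n = 6.

6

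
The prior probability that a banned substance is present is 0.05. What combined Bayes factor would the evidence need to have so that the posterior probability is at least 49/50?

931

Prior odds = 0.05/0.95 = 1/19.
Target odds = 0.98/0.02 = 49.
Required Bayes factor = 49 ÷ (1/19) = 931.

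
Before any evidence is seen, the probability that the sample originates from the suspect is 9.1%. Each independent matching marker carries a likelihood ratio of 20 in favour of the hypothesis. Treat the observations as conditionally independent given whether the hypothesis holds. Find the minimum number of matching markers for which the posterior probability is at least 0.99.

3

Prior odds: 0.091 ÷ 0.909 = 91/909.
Likelihood ratio per matching marker = 20.
Target odds: 0.99 ÷ 0.01 = 99.
Require 20ⁿ ≥ 99 ÷ (91/909) = 89991/91.
20² = 400 falls short of 89991/91 but 20³ = 8000 reaches it, so n = 3.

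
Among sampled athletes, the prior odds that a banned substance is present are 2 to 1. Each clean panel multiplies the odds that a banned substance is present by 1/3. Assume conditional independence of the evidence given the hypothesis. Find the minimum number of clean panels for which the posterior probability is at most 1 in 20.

4

Prior odds = 2.
Likelihood ratio per clean panel = 1/3.
Target odds: 0.05 ÷ 0.95 = 1/19.
Need 2 × (1/3)ⁿ ≤ 1/19, i.e. (1/3)ⁿ ≤ 1/38.
(1/3)³ = 1/27 is still above 1/38 but (1/3)⁴ = 1/81 is at or below it, so n = 4.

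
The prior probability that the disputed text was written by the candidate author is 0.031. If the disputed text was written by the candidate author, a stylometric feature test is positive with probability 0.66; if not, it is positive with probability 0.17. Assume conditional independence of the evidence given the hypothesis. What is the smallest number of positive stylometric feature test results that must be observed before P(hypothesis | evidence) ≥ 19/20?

5

Prior odds: 0.031 ÷ 0.969 = 31/969.
Likelihood ratio of a positive = 0.66/0.17 = 66/17.
Target odds: 0.95 ÷ 0.05 = 19.
Need (31/969) × (66/17)ⁿ ≥ 19, i.e. (66/17)ⁿ ≥ 18411/31.
(66/17)⁴ = 18974736/83521 falls short of 18411/31 but (66/17)⁵ ≈882.013 reaches it, so n = 5.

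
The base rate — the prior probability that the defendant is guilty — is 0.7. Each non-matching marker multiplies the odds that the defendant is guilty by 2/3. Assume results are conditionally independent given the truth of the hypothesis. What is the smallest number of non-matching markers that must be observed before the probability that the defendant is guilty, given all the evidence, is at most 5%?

10

Prior odds: 0.7 ÷ 0.3 = 7/3.
Likelihood ratio per non-matching marker = 2/3.
Target odds: 0.05 ÷ 0.95 = 1/19.
Require (2/3)ⁿ ≤ 1/19 ÷ (7/3) = 3/133.
(2/3)⁹ = 512/19683 is still above 3/133 but (2/3)¹⁰ = 1024/59049 is at or below it, so n = 10.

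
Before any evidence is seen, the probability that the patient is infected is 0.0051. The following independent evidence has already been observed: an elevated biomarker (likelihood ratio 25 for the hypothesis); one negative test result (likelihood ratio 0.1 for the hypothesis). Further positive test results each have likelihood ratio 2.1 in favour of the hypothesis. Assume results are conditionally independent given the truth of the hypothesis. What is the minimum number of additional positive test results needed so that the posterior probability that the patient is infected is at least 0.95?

10

Prior odds = 0.0051/0.9949 = 51/9949.
Combined Bayes factor of the evidence already in hand = 25 × 0.1 = 2.5.
Odds after that evidence = (51/9949) × 2.5 = 255/19898.
Target odds = 0.95/0.05 = 19.
Need 2.1ⁿ ≥ 19 ÷ (255/19898) = 378062/255.
2.1⁹ ≈794.28 falls short of 378062/255 but 2.1¹⁰ ≈1667.99 reaches it, so n = 10.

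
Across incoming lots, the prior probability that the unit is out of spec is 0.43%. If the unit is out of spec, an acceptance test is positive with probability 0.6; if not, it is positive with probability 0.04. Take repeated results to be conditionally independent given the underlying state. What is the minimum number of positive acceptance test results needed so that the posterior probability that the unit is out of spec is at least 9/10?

Prior odds = 0.0043/0.9957 = 43/9957.
Likelihood ratio of a positive = 0.6/0.04 = 15.
Target odds: 0.9 ÷ 0.1 = 9.
Need (43/9957) × 15ⁿ ≥ 9, i.e. 15ⁿ ≥ 89613/43.
15² = 225 falls short of 89613/43 but 15³ = 3375 reaches it, so n = 3.

3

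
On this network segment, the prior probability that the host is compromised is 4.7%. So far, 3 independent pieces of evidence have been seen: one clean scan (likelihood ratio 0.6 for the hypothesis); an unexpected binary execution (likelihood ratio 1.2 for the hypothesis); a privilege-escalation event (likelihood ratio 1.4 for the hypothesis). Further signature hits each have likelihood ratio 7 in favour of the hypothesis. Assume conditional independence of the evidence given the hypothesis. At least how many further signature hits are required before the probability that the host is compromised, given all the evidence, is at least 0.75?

3

Prior odds = 0.047/0.953 = 47/953.
Combined Bayes factor of the evidence already in hand = 0.6 × 1.2 × 1.4 = 1.008.
Odds after that evidence = (47/953) × 1.008 = 5922/119125.
Target odds = 0.75/0.25 = 3.
Need 7ⁿ ≥ 3 ÷ (5922/119125) = 119125/1974.
7² = 49 falls short of 119125/1974 but 7³ = 343 reaches it, so n = 3.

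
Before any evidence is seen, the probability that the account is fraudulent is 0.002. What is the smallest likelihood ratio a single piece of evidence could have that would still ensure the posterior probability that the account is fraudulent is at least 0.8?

Prior odds = 0.002/0.998 = 1/499.
Target odds = 0.8/0.2 = 4.
Required Bayes factor = 4 ÷ (1/499) = 1996.

1996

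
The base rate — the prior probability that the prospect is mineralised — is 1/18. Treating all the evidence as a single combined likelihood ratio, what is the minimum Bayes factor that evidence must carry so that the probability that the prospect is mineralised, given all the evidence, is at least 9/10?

Prior odds = (1/18)/(17/18) = 1/17.
Target odds = 0.9/0.1 = 9.
Required Bayes factor = 9 ÷ (1/17) = 153.

153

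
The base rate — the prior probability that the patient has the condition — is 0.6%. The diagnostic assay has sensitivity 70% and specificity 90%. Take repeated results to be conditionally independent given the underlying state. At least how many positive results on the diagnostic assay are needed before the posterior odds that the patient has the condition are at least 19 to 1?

5

Prior odds: 0.006 ÷ 0.994 = 3/497.
False-positive rate = 1 − 0.9 = 0.1; likelihood ratio of a positive = 0.7/0.1 = 7.
Target odds = 19.
Require 7ⁿ ≥ 19 ÷ (3/497) = 9443/3.
7⁴ = 2401 falls short of 9443/3 but 7⁵ = 16807 reaches it, so n = 5.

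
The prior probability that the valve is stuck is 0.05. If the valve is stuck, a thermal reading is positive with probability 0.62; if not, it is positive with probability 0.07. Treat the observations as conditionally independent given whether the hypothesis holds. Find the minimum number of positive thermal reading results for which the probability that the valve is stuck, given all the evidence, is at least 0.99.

Prior odds: 0.05 ÷ 0.95 = 1/19.
Likelihood ratio of a positive = 0.62/0.07 = 62/7.
Target posterior odds = 0.99/0.01 = 99.
Need (1/19) × (62/7)ⁿ ≥ 99, i.e. (62/7)ⁿ ≥ 1881.
(62/7)³ = 238328/343 falls short of 1881 but (62/7)⁴ = 14776336/2401 reaches it, so n = 4.

4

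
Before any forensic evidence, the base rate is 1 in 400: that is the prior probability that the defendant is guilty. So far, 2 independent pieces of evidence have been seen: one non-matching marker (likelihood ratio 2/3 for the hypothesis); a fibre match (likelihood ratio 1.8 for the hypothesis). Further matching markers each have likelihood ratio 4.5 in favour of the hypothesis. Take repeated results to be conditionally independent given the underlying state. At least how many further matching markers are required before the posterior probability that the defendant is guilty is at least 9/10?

Prior odds = 0.0025/0.9975 = 1/399.
Combined Bayes factor of the evidence already in hand = (2/3) × 1.8 = 1.2.
Odds after that evidence = (1/399) × 1.2 = 2/665.
Target odds = 0.9/0.1 = 9.
Need 4.5ⁿ ≥ 9 ÷ (2/665) = 2992.5.
4.5⁵ = 1845.28125 falls short of 2992.5 but 4.5⁶ = 8303.765625 reaches it, so n = 6.

6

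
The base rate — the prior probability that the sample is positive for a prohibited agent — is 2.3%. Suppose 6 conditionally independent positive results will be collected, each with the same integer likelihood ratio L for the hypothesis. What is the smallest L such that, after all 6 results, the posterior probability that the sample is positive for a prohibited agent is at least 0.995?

5

Prior odds = 0.023/0.977 = 23/977.
Target odds = 0.995/0.005 = 199.
Need L⁶ ≥ 199 ÷ (23/977) = 194423/23.
4⁶ = 4096 < 194423/23 ≤ 15625 = 5⁶, so L = 5.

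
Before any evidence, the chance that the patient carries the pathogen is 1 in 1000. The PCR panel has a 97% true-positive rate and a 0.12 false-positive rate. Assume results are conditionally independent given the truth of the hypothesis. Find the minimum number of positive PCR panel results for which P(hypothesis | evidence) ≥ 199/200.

Prior odds = 0.001/0.999 = 1/999.
Likelihood ratio of a positive result = 0.97/0.12 = 97/12.
Target odds: 0.995 ÷ 0.005 = 199.
Require (97/12)ⁿ ≥ 199 ÷ (1/999) = 198801.
(97/12)⁵ ≈34510.6 falls short of 198801 but (97/12)⁶ ≈278961 reaches it, so n = 6.

6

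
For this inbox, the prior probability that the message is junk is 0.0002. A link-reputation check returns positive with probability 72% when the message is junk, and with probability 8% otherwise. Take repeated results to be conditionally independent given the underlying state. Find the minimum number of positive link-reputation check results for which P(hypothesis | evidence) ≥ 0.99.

6

Prior odds: 0.0002 ÷ 0.9998 = 1/4999.
Likelihood ratio of a positive result = 0.72/0.08 = 9.
Target posterior odds = 0.99/0.01 = 99.
Require 9ⁿ ≥ 99 ÷ (1/4999) = 494901.
9⁵ = 59049 falls short of 494901 but 9⁶ = 531441 reaches it, so n = 6.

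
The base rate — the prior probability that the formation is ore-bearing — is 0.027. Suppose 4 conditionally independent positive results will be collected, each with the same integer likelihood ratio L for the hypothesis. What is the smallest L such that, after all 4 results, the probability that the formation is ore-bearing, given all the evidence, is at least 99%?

Prior odds = 0.027/0.973 = 27/973.
Target odds = 0.99/0.01 = 99.
Need L⁴ ≥ 99 ÷ (27/973) = 10703/3.
7⁴ = 2401 < 10703/3 ≤ 4096 = 8⁴, so L = 8.

8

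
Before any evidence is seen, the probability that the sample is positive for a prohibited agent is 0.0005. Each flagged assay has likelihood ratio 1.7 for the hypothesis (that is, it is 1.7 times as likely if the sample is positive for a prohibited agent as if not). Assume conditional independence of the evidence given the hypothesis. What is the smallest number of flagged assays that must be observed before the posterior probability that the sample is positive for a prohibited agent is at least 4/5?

17

Prior odds = 0.0005/0.9995 = 1/1999.
Likelihood ratio per flagged assay = 1.7.
Target odds: 0.8 ÷ 0.2 = 4.
Need (1/1999) × 1.7ⁿ ≥ 4, i.e. 1.7ⁿ ≥ 7996.
1.7¹⁶ ≈4866.12 falls short of 7996 but 1.7¹⁷ ≈8272.4 reaches it, so n = 17.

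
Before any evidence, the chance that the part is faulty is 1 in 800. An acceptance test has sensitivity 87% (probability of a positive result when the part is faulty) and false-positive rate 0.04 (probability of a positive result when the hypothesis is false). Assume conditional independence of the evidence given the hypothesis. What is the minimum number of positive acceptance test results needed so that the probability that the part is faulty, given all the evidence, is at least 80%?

Prior odds = 0.00125/0.99875 = 1/799.
Likelihood ratio of a positive result = 0.87/0.04 = 21.75.
Target odds: 0.8 ÷ 0.2 = 4.
Require 21.75ⁿ ≥ 4 ÷ (1/799) = 3196.
21.75² = 473.0625 falls short of 3196 but 21.75³ = 658503/64 reaches it, so n = 3.

3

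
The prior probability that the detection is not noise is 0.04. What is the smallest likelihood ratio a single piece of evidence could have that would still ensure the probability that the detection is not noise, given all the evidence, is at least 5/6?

Prior odds = 0.04/0.96 = 1/24.
Target odds = (5/6)/(1/6) = 5.
Required Bayes factor = 5 ÷ (1/24) = 120.

120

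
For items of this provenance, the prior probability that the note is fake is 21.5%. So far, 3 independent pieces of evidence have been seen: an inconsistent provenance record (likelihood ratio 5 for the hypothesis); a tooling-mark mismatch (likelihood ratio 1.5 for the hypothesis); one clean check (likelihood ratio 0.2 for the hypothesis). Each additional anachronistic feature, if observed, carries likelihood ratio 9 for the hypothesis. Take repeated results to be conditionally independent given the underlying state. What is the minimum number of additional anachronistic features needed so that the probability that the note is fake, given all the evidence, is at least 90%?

2

Prior odds = 0.215/0.785 = 43/157.
Combined Bayes factor of the evidence already in hand = 5 × 1.5 × 0.2 = 1.5.
Odds after that evidence = (43/157) × 1.5 = 129/314.
Target odds = 0.9/0.1 = 9.
Need 9ⁿ ≥ 9 ÷ (129/314) = 942/43.
9¹ = 9 falls short of 942/43 but 9² = 81 reaches it, so n = 2.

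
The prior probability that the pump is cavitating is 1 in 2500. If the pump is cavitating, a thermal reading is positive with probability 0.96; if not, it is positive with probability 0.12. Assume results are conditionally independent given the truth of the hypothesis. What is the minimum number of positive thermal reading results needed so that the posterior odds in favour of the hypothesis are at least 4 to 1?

5

Prior odds = 0.0004/0.9996 = 1/2499.
Likelihood ratio of a positive = 0.96/0.12 = 8.
Target odds = 4.
Need (1/2499) × 8ⁿ ≥ 4, i.e. 8ⁿ ≥ 9996.
8⁴ = 4096 falls short of 9996 but 8⁵ = 32768 reaches it, so n = 5.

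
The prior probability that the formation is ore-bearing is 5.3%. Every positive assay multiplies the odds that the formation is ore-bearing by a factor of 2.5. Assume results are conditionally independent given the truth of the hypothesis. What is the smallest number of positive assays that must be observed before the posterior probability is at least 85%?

6

Prior odds = 0.053/0.947 = 53/947.
Likelihood ratio per positive assay = 2.5.
Target posterior odds = 0.85/0.15 = 17/3.
Need (53/947) × 2.5ⁿ ≥ 17/3, i.e. 2.5ⁿ ≥ 16099/159.
2.5⁵ = 97.65625 falls short of 16099/159 but 2.5⁶ = 244.140625 reaches it, so n = 6.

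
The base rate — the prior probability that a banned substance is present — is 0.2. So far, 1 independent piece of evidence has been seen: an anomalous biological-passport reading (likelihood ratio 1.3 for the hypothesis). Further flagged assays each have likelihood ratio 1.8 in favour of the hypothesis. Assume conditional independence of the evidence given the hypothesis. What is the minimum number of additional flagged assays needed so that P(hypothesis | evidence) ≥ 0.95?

7

Prior odds = 0.2/0.8 = 0.25.
Bayes factor of the evidence already in hand = 1.3.
Odds after that evidence = 0.25 × 1.3 = 0.325.
Target odds = 0.95/0.05 = 19.
Need 1.8ⁿ ≥ 19 ÷ 0.325 = 760/13.
1.8⁶ = 531441/15625 falls short of 760/13 but 1.8⁷ = 4782969/78125 reaches it, so n = 7.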